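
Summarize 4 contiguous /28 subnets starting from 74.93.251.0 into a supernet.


Original prefix: /28
Number of subnets: 4 = 2^2
New prefix = 28 - 2 = 26
Supernet: 74.93.251.0/26


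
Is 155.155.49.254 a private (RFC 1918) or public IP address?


RFC 1918 private ranges:
  10.0.0.0/8 (10.0.0.0 - 10.255.255.255)
  172.16.0.0/12 (172.16.0.0 - 172.31.255.255)
  192.168.0.0/16 (192.168.0.0 - 192.168.255.255)
Public (not in any RFC 1918 range)


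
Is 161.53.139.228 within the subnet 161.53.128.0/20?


Subnet network: 161.53.128.0
Test IP AND mask: 161.53.128.0
Yes, 161.53.139.228 is in 161.53.128.0/20


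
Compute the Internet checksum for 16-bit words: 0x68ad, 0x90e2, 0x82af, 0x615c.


Sum all words (with carry folding):
+ 0x68ad = 0x68ad
+ 0x90e2 = 0xf98f
+ 0x82af = 0x7c3f
+ 0x615c = 0xdd9b
One's complement: ~0xdd9b
Checksum = 0x2264


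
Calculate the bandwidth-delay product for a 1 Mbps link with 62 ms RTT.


BDP = bandwidth * RTT
= 1 Mbps * 62 ms
= 1 * 1e6 * 62 / 1000 bits
= 62000 bits
= 7750 bytes
= 7.5684 KB
BDP = 62000 bits (7750 bytes)


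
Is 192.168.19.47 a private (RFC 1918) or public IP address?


RFC 1918 private ranges:
  10.0.0.0/8 (10.0.0.0 - 10.255.255.255)
  172.16.0.0/12 (172.16.0.0 - 172.31.255.255)
  192.168.0.0/16 (192.168.0.0 - 192.168.255.255)
Private (in 192.168.0.0/16)


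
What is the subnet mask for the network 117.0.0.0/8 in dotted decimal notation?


/8 means 8 network bits, 24 host bits
Binary: 11111111000000000000000000000000
Mask: 255.0.0.0


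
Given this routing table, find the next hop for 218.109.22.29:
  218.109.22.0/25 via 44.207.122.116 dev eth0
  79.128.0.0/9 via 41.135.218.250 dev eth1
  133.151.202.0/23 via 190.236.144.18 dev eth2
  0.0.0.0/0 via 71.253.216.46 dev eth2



Longest prefix match for 218.109.22.29:
  /25 218.109.22.0: MATCH
  /9 79.128.0.0: no
  /23 133.151.202.0: no
  /0 0.0.0.0: MATCH
Selected: next-hop 44.207.122.116 via eth0 (matched /25)


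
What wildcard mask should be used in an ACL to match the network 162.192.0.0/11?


Subnet mask: 255.224.0.0
Wildcard = 255.255.255.255 - subnet mask
255 - 255 = 0
255 - 224 = 31
255 - 0 = 255
255 - 0 = 255
Wildcard: 0.31.255.255


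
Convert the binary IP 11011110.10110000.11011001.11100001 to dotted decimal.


11011110 = 222
10110000 = 176
11011001 = 217
11100001 = 225
IP: 222.176.217.225


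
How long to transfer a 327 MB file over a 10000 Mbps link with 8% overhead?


Effective throughput = 10000 * (1 - 8/100) = 9200 Mbps
File size in Mb = 327 * 8 = 2616 Mb
Time = 2616 / 9200
Time = 0.2843 seconds


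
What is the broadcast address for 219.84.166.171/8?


Network: 219.0.0.0/8
Host bits = 24
Set all host bits to 1:
Broadcast: 219.255.255.255


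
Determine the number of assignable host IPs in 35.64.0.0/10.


Host bits = 32 - 10 = 22
Total addresses = 2^22 = 4194304
Usable = total - 2 (network and broadcast)
Usable hosts: 4194302


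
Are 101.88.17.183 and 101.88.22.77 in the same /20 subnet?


Mask: 255.255.240.0
101.88.17.183 AND mask = 101.88.16.0
101.88.22.77 AND mask = 101.88.16.0
Yes, same subnet (101.88.16.0)


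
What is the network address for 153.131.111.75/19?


IP:   10011001.10000011.01101111.01001011
Mask: 11111111.11111111.11100000.00000000
AND operation:
Net:  10011001.10000011.01100000.00000000
Network: 153.131.96.0/19


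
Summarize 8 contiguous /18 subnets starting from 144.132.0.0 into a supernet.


Original prefix: /18
Number of subnets: 8 = 2^3
New prefix = 18 - 3 = 15
Supernet: 144.132.0.0/15


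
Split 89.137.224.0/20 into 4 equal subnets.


New prefix = 20 + 2 = 22
Each subnet has 1024 addresses
  89.137.224.0/22
  89.137.228.0/22
  89.137.232.0/22
  89.137.236.0/22
Subnets: 89.137.224.0/22, 89.137.228.0/22, 89.137.232.0/22, 89.137.236.0/22


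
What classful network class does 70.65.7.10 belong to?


First octet: 70
Binary: 01000110
0xxxxxxx -> Class A (1-126)
Class A, default mask 255.0.0.0 (/8)


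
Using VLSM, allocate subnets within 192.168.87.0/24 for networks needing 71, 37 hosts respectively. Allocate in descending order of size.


71 hosts -> /25 (126 usable): 192.168.87.0/25
37 hosts -> /26 (62 usable): 192.168.87.128/26
Allocation: 192.168.87.0/25 (71 hosts, 126 usable); 192.168.87.128/26 (37 hosts, 62 usable)


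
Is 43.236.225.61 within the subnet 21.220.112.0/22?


Subnet network: 21.220.112.0
Test IP AND mask: 43.236.224.0
No, 43.236.225.61 is not in 21.220.112.0/22


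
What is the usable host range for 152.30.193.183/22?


Network: 152.30.192.0
Broadcast: 152.30.195.255
First usable = network + 1
Last usable = broadcast - 1
Range: 152.30.192.1 to 152.30.195.254


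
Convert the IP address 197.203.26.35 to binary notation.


197 = 11000101
203 = 11001011
26 = 00011010
35 = 00100011
Binary: 11000101.11001011.00011010.00100011


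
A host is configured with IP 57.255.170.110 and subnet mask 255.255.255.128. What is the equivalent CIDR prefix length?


Binary: 11111111.11111111.11111111.10000000
Count leading 1s
Prefix: /25


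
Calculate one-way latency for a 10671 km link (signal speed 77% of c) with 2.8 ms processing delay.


Speed = 0.77 * 3e5 km/s = 231000 km/s
Propagation delay = 10671 / 231000 = 0.0462 s = 46.1948 ms
Processing delay = 2.8 ms
Total one-way latency = 48.9948 ms


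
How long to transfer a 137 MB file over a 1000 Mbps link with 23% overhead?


Effective throughput = 1000 * (1 - 23/100) = 770 Mbps
File size in Mb = 137 * 8 = 1096 Mb
Time = 1096 / 770
Time = 1.4234 seconds


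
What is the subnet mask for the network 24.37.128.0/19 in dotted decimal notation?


/19 means 19 network bits, 13 host bits
Binary: 11111111111111111110000000000000
Mask: 255.255.224.0


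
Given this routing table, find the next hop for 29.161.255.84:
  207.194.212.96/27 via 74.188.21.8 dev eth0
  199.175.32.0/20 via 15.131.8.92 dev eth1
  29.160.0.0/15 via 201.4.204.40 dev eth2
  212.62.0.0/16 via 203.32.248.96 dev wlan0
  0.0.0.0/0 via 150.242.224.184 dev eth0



Longest prefix match for 29.161.255.84:
  /27 207.194.212.96: no
  /20 199.175.32.0: no
  /15 29.160.0.0: MATCH
  /16 212.62.0.0: no
  /0 0.0.0.0: MATCH
Selected: next-hop 201.4.204.40 via eth2 (matched /15)


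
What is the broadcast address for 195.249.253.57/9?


Network: 195.128.0.0/9
Host bits = 23
Set all host bits to 1:
Broadcast: 195.255.255.255


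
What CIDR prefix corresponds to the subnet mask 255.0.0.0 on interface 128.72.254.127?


Binary: 11111111.00000000.00000000.00000000
Count leading 1s
Prefix: /8


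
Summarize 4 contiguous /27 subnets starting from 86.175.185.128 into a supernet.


Original prefix: /27
Number of subnets: 4 = 2^2
New prefix = 27 - 2 = 25
Supernet: 86.175.185.128/25


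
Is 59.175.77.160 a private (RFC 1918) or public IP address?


RFC 1918 private ranges:
  10.0.0.0/8 (10.0.0.0 - 10.255.255.255)
  172.16.0.0/12 (172.16.0.0 - 172.31.255.255)
  192.168.0.0/16 (192.168.0.0 - 192.168.255.255)
Public (not in any RFC 1918 range)


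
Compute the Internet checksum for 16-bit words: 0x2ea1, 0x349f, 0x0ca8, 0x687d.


Sum all words (with carry folding):
+ 0x2ea1 = 0x2ea1
+ 0x349f = 0x6340
+ 0x0ca8 = 0x6fe8
+ 0x687d = 0xd865
One's complement: ~0xd865
Checksum = 0x279a


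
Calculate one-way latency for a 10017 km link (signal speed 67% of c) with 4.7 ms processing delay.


Speed = 0.67 * 3e5 km/s = 201000 km/s
Propagation delay = 10017 / 201000 = 0.0498 s = 49.8358 ms
Processing delay = 4.7 ms
Total one-way latency = 54.5358 ms


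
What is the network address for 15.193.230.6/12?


IP:   00001111.11000001.11100110.00000110
Mask: 11111111.11110000.00000000.00000000
AND operation:
Net:  00001111.11000000.00000000.00000000
Network: 15.192.0.0/12


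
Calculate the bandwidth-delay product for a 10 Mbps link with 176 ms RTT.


BDP = bandwidth * RTT
= 10 Mbps * 176 ms
= 10 * 1e6 * 176 / 1000 bits
= 1760000 bits
= 220000 bytes
= 214.8438 KB
BDP = 1760000 bits (220000 bytes)


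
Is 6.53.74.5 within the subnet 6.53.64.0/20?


Subnet network: 6.53.64.0
Test IP AND mask: 6.53.64.0
Yes, 6.53.74.5 is in 6.53.64.0/20


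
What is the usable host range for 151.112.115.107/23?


Network: 151.112.114.0
Broadcast: 151.112.115.255
First usable = network + 1
Last usable = broadcast - 1
Range: 151.112.114.1 to 151.112.115.254


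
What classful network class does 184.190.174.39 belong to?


First octet: 184
Binary: 10111000
10xxxxxx -> Class B (128-191)
Class B, default mask 255.255.0.0 (/16)


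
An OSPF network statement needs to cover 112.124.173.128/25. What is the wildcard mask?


Subnet mask: 255.255.255.128
Wildcard = 255.255.255.255 - subnet mask
255 - 255 = 0
255 - 255 = 0
255 - 255 = 0
255 - 128 = 127
Wildcard: 0.0.0.127


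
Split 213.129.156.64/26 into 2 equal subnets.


New prefix = 26 + 1 = 27
Each subnet has 32 addresses
  213.129.156.64/27
  213.129.156.96/27
Subnets: 213.129.156.64/27, 213.129.156.96/27


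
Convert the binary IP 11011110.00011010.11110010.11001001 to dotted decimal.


11011110 = 222
00011010 = 26
11110010 = 242
11001001 = 201
IP: 222.26.242.201


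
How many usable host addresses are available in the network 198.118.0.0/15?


Host bits = 32 - 15 = 17
Total addresses = 2^17 = 131072
Usable = total - 2 (network and broadcast)
Usable hosts: 131070


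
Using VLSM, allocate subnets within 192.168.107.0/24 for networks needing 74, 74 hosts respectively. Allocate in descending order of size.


74 hosts -> /25 (126 usable): 192.168.107.0/25
74 hosts -> /25 (126 usable): 192.168.107.128/25
Allocation: 192.168.107.0/25 (74 hosts, 126 usable); 192.168.107.128/25 (74 hosts, 126 usable)


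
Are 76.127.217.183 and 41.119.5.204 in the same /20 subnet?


Mask: 255.255.240.0
76.127.217.183 AND mask = 76.127.208.0
41.119.5.204 AND mask = 41.119.0.0
No, different subnets (76.127.208.0 vs 41.119.0.0)


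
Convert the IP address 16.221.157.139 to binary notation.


16 = 00010000
221 = 11011101
157 = 10011101
139 = 10001011
Binary: 00010000.11011101.10011101.10001011


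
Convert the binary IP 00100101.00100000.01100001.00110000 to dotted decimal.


00100101 = 37
00100000 = 32
01100001 = 97
00110000 = 48
IP: 37.32.97.48


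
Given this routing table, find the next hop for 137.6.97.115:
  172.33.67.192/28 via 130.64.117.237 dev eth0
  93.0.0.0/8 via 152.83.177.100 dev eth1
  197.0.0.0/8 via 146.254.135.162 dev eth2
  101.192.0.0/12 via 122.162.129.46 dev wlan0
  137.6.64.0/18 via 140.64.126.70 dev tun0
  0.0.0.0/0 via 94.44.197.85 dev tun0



Longest prefix match for 137.6.97.115:
  /28 172.33.67.192: no
  /8 93.0.0.0: no
  /8 197.0.0.0: no
  /12 101.192.0.0: no
  /18 137.6.64.0: MATCH
  /0 0.0.0.0: MATCH
Selected: next-hop 140.64.126.70 via tun0 (matched /18)


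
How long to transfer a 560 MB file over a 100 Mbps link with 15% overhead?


Effective throughput = 100 * (1 - 15/100) = 85 Mbps
File size in Mb = 560 * 8 = 4480 Mb
Time = 4480 / 85
Time = 52.7059 seconds


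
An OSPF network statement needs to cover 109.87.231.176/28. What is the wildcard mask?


Subnet mask: 255.255.255.240
Wildcard = 255.255.255.255 - subnet mask
255 - 255 = 0
255 - 255 = 0
255 - 255 = 0
255 - 240 = 15
Wildcard: 0.0.0.15


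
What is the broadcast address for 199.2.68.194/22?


Network: 199.2.68.0/22
Host bits = 10
Set all host bits to 1:
Broadcast: 199.2.71.255


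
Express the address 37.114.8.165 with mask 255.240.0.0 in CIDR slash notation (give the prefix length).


Binary: 11111111.11110000.00000000.00000000
Count leading 1s
Prefix: /12


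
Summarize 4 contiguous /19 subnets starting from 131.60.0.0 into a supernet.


Original prefix: /19
Number of subnets: 4 = 2^2
New prefix = 19 - 2 = 17
Supernet: 131.60.0.0/17


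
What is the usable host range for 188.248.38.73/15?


Network: 188.248.0.0
Broadcast: 188.249.255.255
First usable = network + 1
Last usable = broadcast - 1
Range: 188.248.0.1 to 188.249.255.254


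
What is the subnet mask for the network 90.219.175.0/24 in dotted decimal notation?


/24 means 24 network bits, 8 host bits
Binary: 11111111111111111111111100000000
Mask: 255.255.255.0


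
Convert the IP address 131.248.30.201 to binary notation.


131 = 10000011
248 = 11111000
30 = 00011110
201 = 11001001
Binary: 10000011.11111000.00011110.11001001


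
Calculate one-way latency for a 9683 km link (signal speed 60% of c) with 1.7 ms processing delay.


Speed = 0.6 * 3e5 km/s = 180000 km/s
Propagation delay = 9683 / 180000 = 0.0538 s = 53.7944 ms
Processing delay = 1.7 ms
Total one-way latency = 55.4944 ms


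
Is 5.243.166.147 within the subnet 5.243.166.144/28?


Subnet network: 5.243.166.144
Test IP AND mask: 5.243.166.144
Yes, 5.243.166.147 is in 5.243.166.144/28


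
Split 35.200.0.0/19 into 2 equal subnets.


New prefix = 19 + 1 = 20
Each subnet has 4096 addresses
  35.200.0.0/20
  35.200.16.0/20
Subnets: 35.200.0.0/20, 35.200.16.0/20


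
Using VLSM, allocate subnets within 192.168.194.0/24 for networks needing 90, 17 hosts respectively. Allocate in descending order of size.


90 hosts -> /25 (126 usable): 192.168.194.0/25
17 hosts -> /27 (30 usable): 192.168.194.128/27
Allocation: 192.168.194.0/25 (90 hosts, 126 usable); 192.168.194.128/27 (17 hosts, 30 usable)


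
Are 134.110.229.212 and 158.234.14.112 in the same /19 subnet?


Mask: 255.255.224.0
134.110.229.212 AND mask = 134.110.224.0
158.234.14.112 AND mask = 158.234.0.0
No, different subnets (134.110.224.0 vs 158.234.0.0)


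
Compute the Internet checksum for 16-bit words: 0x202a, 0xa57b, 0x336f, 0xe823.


Sum all words (with carry folding):
+ 0x202a = 0x202a
+ 0xa57b = 0xc5a5
+ 0x336f = 0xf914
+ 0xe823 = 0xe138
One's complement: ~0xe138
Checksum = 0x1ec7


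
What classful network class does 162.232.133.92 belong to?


First octet: 162
Binary: 10100010
10xxxxxx -> Class B (128-191)
Class B, default mask 255.255.0.0 (/16)


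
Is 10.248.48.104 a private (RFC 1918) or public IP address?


RFC 1918 private ranges:
  10.0.0.0/8 (10.0.0.0 - 10.255.255.255)
  172.16.0.0/12 (172.16.0.0 - 172.31.255.255)
  192.168.0.0/16 (192.168.0.0 - 192.168.255.255)
Private (in 10.0.0.0/8)


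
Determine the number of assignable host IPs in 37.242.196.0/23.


Host bits = 32 - 23 = 9
Total addresses = 2^9 = 512
Usable = total - 2 (network and broadcast)
Usable hosts: 510


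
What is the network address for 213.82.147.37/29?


IP:   11010101.01010010.10010011.00100101
Mask: 11111111.11111111.11111111.11111000
AND operation:
Net:  11010101.01010010.10010011.00100000
Network: 213.82.147.32/29


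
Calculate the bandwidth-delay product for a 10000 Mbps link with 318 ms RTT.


BDP = bandwidth * RTT
= 10000 Mbps * 318 ms
= 10000 * 1e6 * 318 / 1000 bits
= 3180000000 bits
= 397500000 bytes
= 388183.5938 KB
BDP = 3180000000 bits (397500000 bytes)


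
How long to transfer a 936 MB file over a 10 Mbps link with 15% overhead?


Effective throughput = 10 * (1 - 15/100) = 8.5 Mbps
File size in Mb = 936 * 8 = 7488 Mb
Time = 7488 / 8.5
Time = 880.9412 seconds


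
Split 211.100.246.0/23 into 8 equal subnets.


New prefix = 23 + 3 = 26
Each subnet has 64 addresses
  211.100.246.0/26
  211.100.246.64/26
  211.100.246.128/26
  211.100.246.192/26
  211.100.247.0/26
  211.100.247.64/26
  211.100.247.128/26
  211.100.247.192/26
Subnets: 211.100.246.0/26, 211.100.246.64/26, 211.100.246.128/26, 211.100.246.192/26, 211.100.247.0/26, 211.100.247.64/26, 211.100.247.128/26, 211.100.247.192/26


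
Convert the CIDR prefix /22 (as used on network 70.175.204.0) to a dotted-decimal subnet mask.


/22 means 22 network bits, 10 host bits
Binary: 11111111111111111111110000000000
Mask: 255.255.252.0


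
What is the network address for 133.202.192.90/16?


IP:   10000101.11001010.11000000.01011010
Mask: 11111111.11111111.00000000.00000000
AND operation:
Net:  10000101.11001010.00000000.00000000
Network: 133.202.0.0/16


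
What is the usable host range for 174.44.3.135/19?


Network: 174.44.0.0
Broadcast: 174.44.31.255
First usable = network + 1
Last usable = broadcast - 1
Range: 174.44.0.1 to 174.44.31.254


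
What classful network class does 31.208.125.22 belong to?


First octet: 31
Binary: 00011111
0xxxxxxx -> Class A (1-126)
Class A, default mask 255.0.0.0 (/8)


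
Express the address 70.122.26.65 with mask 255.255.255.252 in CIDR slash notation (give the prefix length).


Binary: 11111111.11111111.11111111.11111100
Count leading 1s
Prefix: /30


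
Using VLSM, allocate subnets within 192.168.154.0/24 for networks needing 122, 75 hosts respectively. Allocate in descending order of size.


122 hosts -> /25 (126 usable): 192.168.154.0/25
75 hosts -> /25 (126 usable): 192.168.154.128/25
Allocation: 192.168.154.0/25 (122 hosts, 126 usable); 192.168.154.128/25 (75 hosts, 126 usable)


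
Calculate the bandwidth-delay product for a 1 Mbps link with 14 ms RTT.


BDP = bandwidth * RTT
= 1 Mbps * 14 ms
= 1 * 1e6 * 14 / 1000 bits
= 14000 bits
= 1750 bytes
= 1.709 KB
BDP = 14000 bits (1750 bytes)


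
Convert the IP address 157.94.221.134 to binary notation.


157 = 10011101
94 = 01011110
221 = 11011101
134 = 10000110
Binary: 10011101.01011110.11011101.10000110


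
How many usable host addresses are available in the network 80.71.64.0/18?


Host bits = 32 - 18 = 14
Total addresses = 2^14 = 16384
Usable = total - 2 (network and broadcast)
Usable hosts: 16382


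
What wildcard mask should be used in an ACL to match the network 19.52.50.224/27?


Subnet mask: 255.255.255.224
Wildcard = 255.255.255.255 - subnet mask
255 - 255 = 0
255 - 255 = 0
255 - 255 = 0
255 - 224 = 31
Wildcard: 0.0.0.31


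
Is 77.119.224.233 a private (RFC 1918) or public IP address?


RFC 1918 private ranges:
  10.0.0.0/8 (10.0.0.0 - 10.255.255.255)
  172.16.0.0/12 (172.16.0.0 - 172.31.255.255)
  192.168.0.0/16 (192.168.0.0 - 192.168.255.255)
Public (not in any RFC 1918 range)


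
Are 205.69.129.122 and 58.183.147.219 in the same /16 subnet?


Mask: 255.255.0.0
205.69.129.122 AND mask = 205.69.0.0
58.183.147.219 AND mask = 58.183.0.0
No, different subnets (205.69.0.0 vs 58.183.0.0)


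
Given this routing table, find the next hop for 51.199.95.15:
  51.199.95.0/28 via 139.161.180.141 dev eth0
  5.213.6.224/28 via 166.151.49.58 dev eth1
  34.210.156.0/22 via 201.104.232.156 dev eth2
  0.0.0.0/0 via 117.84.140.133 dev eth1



Longest prefix match for 51.199.95.15:
  /28 51.199.95.0: MATCH
  /28 5.213.6.224: no
  /22 34.210.156.0: no
  /0 0.0.0.0: MATCH
Selected: next-hop 139.161.180.141 via eth0 (matched /28)


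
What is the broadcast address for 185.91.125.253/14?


Network: 185.88.0.0/14
Host bits = 18
Set all host bits to 1:
Broadcast: 185.91.255.255


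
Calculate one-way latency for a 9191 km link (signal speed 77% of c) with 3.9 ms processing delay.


Speed = 0.77 * 3e5 km/s = 231000 km/s
Propagation delay = 9191 / 231000 = 0.0398 s = 39.7879 ms
Processing delay = 3.9 ms
Total one-way latency = 43.6879 ms


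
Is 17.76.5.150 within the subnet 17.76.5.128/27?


Subnet network: 17.76.5.128
Test IP AND mask: 17.76.5.128
Yes, 17.76.5.150 is in 17.76.5.128/27


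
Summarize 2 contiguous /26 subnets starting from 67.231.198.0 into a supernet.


Original prefix: /26
Number of subnets: 2 = 2^1
New prefix = 26 - 1 = 25
Supernet: 67.231.198.0/25


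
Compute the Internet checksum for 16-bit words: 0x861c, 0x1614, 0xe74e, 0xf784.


Sum all words (with carry folding):
+ 0x861c = 0x861c
+ 0x1614 = 0x9c30
+ 0xe74e = 0x837f
+ 0xf784 = 0x7b04
One's complement: ~0x7b04
Checksum = 0x84fb


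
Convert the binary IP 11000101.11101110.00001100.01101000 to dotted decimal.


11000101 = 197
11101110 = 238
00001100 = 12
01101000 = 104
IP: 197.238.12.104


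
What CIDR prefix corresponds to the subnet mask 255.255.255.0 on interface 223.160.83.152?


Binary: 11111111.11111111.11111111.00000000
Count leading 1s
Prefix: /24


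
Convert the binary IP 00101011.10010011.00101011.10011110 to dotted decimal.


00101011 = 43
10010011 = 147
00101011 = 43
10011110 = 158
IP: 43.147.43.158


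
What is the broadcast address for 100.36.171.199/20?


Network: 100.36.160.0/20
Host bits = 12
Set all host bits to 1:
Broadcast: 100.36.175.255


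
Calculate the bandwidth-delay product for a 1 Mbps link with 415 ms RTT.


BDP = bandwidth * RTT
= 1 Mbps * 415 ms
= 1 * 1e6 * 415 / 1000 bits
= 415000 bits
= 51875 bytes
= 50.6592 KB
BDP = 415000 bits (51875 bytes)


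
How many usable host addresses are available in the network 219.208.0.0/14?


Host bits = 32 - 14 = 18
Total addresses = 2^18 = 262144
Usable = total - 2 (network and broadcast)
Usable hosts: 262142


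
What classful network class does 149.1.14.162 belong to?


First octet: 149
Binary: 10010101
10xxxxxx -> Class B (128-191)
Class B, default mask 255.255.0.0 (/16)


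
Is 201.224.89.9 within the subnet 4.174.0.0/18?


Subnet network: 4.174.0.0
Test IP AND mask: 201.224.64.0
No, 201.224.89.9 is not in 4.174.0.0/18


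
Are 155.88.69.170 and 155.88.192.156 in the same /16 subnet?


Mask: 255.255.0.0
155.88.69.170 AND mask = 155.88.0.0
155.88.192.156 AND mask = 155.88.0.0
Yes, same subnet (155.88.0.0)


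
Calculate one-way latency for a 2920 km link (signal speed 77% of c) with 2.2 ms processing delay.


Speed = 0.77 * 3e5 km/s = 231000 km/s
Propagation delay = 2920 / 231000 = 0.0126 s = 12.6407 ms
Processing delay = 2.2 ms
Total one-way latency = 14.8407 ms


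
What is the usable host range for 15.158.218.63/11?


Network: 15.128.0.0
Broadcast: 15.159.255.255
First usable = network + 1
Last usable = broadcast - 1
Range: 15.128.0.1 to 15.159.255.254


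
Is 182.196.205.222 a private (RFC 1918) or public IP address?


RFC 1918 private ranges:
  10.0.0.0/8 (10.0.0.0 - 10.255.255.255)
  172.16.0.0/12 (172.16.0.0 - 172.31.255.255)
  192.168.0.0/16 (192.168.0.0 - 192.168.255.255)
Public (not in any RFC 1918 range)


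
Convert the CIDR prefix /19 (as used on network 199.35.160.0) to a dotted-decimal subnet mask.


/19 means 19 network bits, 13 host bits
Binary: 11111111111111111110000000000000
Mask: 255.255.224.0


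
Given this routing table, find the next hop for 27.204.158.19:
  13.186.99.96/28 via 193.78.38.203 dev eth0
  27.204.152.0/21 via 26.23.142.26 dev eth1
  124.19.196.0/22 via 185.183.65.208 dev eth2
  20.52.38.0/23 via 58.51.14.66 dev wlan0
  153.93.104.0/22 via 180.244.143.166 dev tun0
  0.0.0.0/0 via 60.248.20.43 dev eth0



Longest prefix match for 27.204.158.19:
  /28 13.186.99.96: no
  /21 27.204.152.0: MATCH
  /22 124.19.196.0: no
  /23 20.52.38.0: no
  /22 153.93.104.0: no
  /0 0.0.0.0: MATCH
Selected: next-hop 26.23.142.26 via eth1 (matched /21)


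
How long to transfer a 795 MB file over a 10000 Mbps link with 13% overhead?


Effective throughput = 10000 * (1 - 13/100) = 8700 Mbps
File size in Mb = 795 * 8 = 6360 Mb
Time = 6360 / 8700
Time = 0.731 seconds


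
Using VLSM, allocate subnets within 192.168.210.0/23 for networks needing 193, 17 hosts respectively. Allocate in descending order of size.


193 hosts -> /24 (254 usable): 192.168.210.0/24
17 hosts -> /27 (30 usable): 192.168.211.0/27
Allocation: 192.168.210.0/24 (193 hosts, 254 usable); 192.168.211.0/27 (17 hosts, 30 usable)


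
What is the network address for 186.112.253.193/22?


IP:   10111010.01110000.11111101.11000001
Mask: 11111111.11111111.11111100.00000000
AND operation:
Net:  10111010.01110000.11111100.00000000
Network: 186.112.252.0/22


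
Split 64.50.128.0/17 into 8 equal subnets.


New prefix = 17 + 3 = 20
Each subnet has 4096 addresses
  64.50.128.0/20
  64.50.144.0/20
  64.50.160.0/20
  64.50.176.0/20
  64.50.192.0/20
  64.50.208.0/20
  64.50.224.0/20
  64.50.240.0/20
Subnets: 64.50.128.0/20, 64.50.144.0/20, 64.50.160.0/20, 64.50.176.0/20, 64.50.192.0/20, 64.50.208.0/20, 64.50.224.0/20, 64.50.240.0/20


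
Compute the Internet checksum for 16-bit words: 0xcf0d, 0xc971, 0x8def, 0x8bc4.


Sum all words (with carry folding):
+ 0xcf0d = 0xcf0d
+ 0xc971 = 0x987f
+ 0x8def = 0x266f
+ 0x8bc4 = 0xb233
One's complement: ~0xb233
Checksum = 0x4dcc


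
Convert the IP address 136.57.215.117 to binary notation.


136 = 10001000
57 = 00111001
215 = 11010111
117 = 01110101
Binary: 10001000.00111001.11010111.01110101


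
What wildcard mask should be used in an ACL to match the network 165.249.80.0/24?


Subnet mask: 255.255.255.0
Wildcard = 255.255.255.255 - subnet mask
255 - 255 = 0
255 - 255 = 0
255 - 255 = 0
255 - 0 = 255
Wildcard: 0.0.0.255


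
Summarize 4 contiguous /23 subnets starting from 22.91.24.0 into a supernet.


Original prefix: /23
Number of subnets: 4 = 2^2
New prefix = 23 - 2 = 21
Supernet: 22.91.24.0/21


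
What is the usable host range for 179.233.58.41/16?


Network: 179.233.0.0
Broadcast: 179.233.255.255
First usable = network + 1
Last usable = broadcast - 1
Range: 179.233.0.1 to 179.233.255.254


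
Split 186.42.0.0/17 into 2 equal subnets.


New prefix = 17 + 1 = 18
Each subnet has 16384 addresses
  186.42.0.0/18
  186.42.64.0/18
Subnets: 186.42.0.0/18, 186.42.64.0/18


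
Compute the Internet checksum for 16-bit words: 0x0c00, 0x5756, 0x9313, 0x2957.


Sum all words (with carry folding):
+ 0x0c00 = 0x0c00
+ 0x5756 = 0x6356
+ 0x9313 = 0xf669
+ 0x2957 = 0x1fc1
One's complement: ~0x1fc1
Checksum = 0xe03e


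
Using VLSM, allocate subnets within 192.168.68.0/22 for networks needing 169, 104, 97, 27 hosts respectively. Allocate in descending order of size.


169 hosts -> /24 (254 usable): 192.168.68.0/24
104 hosts -> /25 (126 usable): 192.168.69.0/25
97 hosts -> /25 (126 usable): 192.168.69.128/25
27 hosts -> /27 (30 usable): 192.168.70.0/27
Allocation: 192.168.68.0/24 (169 hosts, 254 usable); 192.168.69.0/25 (104 hosts, 126 usable); 192.168.69.128/25 (97 hosts, 126 usable); 192.168.70.0/27 (27 hosts, 30 usable)


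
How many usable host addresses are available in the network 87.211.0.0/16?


Host bits = 32 - 16 = 16
Total addresses = 2^16 = 65536
Usable = total - 2 (network and broadcast)
Usable hosts: 65534


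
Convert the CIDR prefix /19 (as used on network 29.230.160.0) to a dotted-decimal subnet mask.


/19 means 19 network bits, 13 host bits
Binary: 11111111111111111110000000000000
Mask: 255.255.224.0


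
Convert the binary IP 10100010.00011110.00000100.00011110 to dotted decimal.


10100010 = 162
00011110 = 30
00000100 = 4
00011110 = 30
IP: 162.30.4.30


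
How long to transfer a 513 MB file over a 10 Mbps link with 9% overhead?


Effective throughput = 10 * (1 - 9/100) = 9.1 Mbps
File size in Mb = 513 * 8 = 4104 Mb
Time = 4104 / 9.1
Time = 450.989 seconds


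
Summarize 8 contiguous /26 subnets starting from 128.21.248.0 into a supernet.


Original prefix: /26
Number of subnets: 8 = 2^3
New prefix = 26 - 3 = 23
Supernet: 128.21.248.0/23


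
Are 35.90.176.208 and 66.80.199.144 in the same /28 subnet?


Mask: 255.255.255.240
35.90.176.208 AND mask = 35.90.176.208
66.80.199.144 AND mask = 66.80.199.144
No, different subnets (35.90.176.208 vs 66.80.199.144)


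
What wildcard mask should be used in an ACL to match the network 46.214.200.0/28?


Subnet mask: 255.255.255.240
Wildcard = 255.255.255.255 - subnet mask
255 - 255 = 0
255 - 255 = 0
255 - 255 = 0
255 - 240 = 15
Wildcard: 0.0.0.15


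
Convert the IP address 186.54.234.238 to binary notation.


186 = 10111010
54 = 00110110
234 = 11101010
238 = 11101110
Binary: 10111010.00110110.11101010.11101110


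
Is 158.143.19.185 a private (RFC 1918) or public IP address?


RFC 1918 private ranges:
  10.0.0.0/8 (10.0.0.0 - 10.255.255.255)
  172.16.0.0/12 (172.16.0.0 - 172.31.255.255)
  192.168.0.0/16 (192.168.0.0 - 192.168.255.255)
Public (not in any RFC 1918 range)


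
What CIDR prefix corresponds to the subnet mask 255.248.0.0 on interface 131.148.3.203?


Binary: 11111111.11111000.00000000.00000000
Count leading 1s
Prefix: /13


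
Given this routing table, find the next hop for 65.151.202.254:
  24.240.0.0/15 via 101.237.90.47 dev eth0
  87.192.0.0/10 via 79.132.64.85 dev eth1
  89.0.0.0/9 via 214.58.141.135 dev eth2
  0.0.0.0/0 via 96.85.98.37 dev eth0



Longest prefix match for 65.151.202.254:
  /15 24.240.0.0: no
  /10 87.192.0.0: no
  /9 89.0.0.0: no
  /0 0.0.0.0: MATCH
Selected: next-hop 96.85.98.37 via eth0 (matched /0)


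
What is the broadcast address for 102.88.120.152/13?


Network: 102.88.0.0/13
Host bits = 19
Set all host bits to 1:
Broadcast: 102.95.255.255


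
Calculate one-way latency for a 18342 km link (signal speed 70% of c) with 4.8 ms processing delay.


Speed = 0.7 * 3e5 km/s = 210000 km/s
Propagation delay = 18342 / 210000 = 0.0873 s = 87.3429 ms
Processing delay = 4.8 ms
Total one-way latency = 92.1429 ms


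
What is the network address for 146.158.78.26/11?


IP:   10010010.10011110.01001110.00011010
Mask: 11111111.11100000.00000000.00000000
AND operation:
Net:  10010010.10000000.00000000.00000000
Network: 146.128.0.0/11


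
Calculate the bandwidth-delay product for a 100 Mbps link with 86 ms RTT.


BDP = bandwidth * RTT
= 100 Mbps * 86 ms
= 100 * 1e6 * 86 / 1000 bits
= 8600000 bits
= 1075000 bytes
= 1049.8047 KB
BDP = 8600000 bits (1075000 bytes)


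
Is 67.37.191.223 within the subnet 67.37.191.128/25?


Subnet network: 67.37.191.128
Test IP AND mask: 67.37.191.128
Yes, 67.37.191.223 is in 67.37.191.128/25


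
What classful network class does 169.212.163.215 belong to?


First octet: 169
Binary: 10101001
10xxxxxx -> Class B (128-191)
Class B, default mask 255.255.0.0 (/16)


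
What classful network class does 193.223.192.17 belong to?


First octet: 193
Binary: 11000001
110xxxxx -> Class C (192-223)
Class C, default mask 255.255.255.0 (/24)


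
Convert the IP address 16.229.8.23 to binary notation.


16 = 00010000
229 = 11100101
8 = 00001000
23 = 00010111
Binary: 00010000.11100101.00001000.00010111


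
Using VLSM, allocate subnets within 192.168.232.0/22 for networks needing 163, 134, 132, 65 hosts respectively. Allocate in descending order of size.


163 hosts -> /24 (254 usable): 192.168.232.0/24
134 hosts -> /24 (254 usable): 192.168.233.0/24
132 hosts -> /24 (254 usable): 192.168.234.0/24
65 hosts -> /25 (126 usable): 192.168.235.0/25
Allocation: 192.168.232.0/24 (163 hosts, 254 usable); 192.168.233.0/24 (134 hosts, 254 usable); 192.168.234.0/24 (132 hosts, 254 usable); 192.168.235.0/25 (65 hosts, 126 usable)


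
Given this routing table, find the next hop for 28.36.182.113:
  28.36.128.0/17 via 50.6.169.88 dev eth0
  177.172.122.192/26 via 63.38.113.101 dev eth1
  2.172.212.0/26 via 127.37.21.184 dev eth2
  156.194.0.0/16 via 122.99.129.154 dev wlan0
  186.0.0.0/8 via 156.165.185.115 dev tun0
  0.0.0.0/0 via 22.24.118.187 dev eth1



Longest prefix match for 28.36.182.113:
  /17 28.36.128.0: MATCH
  /26 177.172.122.192: no
  /26 2.172.212.0: no
  /16 156.194.0.0: no
  /8 186.0.0.0: no
  /0 0.0.0.0: MATCH
Selected: next-hop 50.6.169.88 via eth0 (matched /17)


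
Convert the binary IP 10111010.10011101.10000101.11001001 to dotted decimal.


10111010 = 186
10011101 = 157
10000101 = 133
11001001 = 201
IP: 186.157.133.201


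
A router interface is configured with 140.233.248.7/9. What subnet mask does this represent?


/9 means 9 network bits, 23 host bits
Binary: 11111111100000000000000000000000
Mask: 255.128.0.0


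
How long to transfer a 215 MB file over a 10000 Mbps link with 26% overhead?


Effective throughput = 10000 * (1 - 26/100) = 7400 Mbps
File size in Mb = 215 * 8 = 1720 Mb
Time = 1720 / 7400
Time = 0.2324 seconds


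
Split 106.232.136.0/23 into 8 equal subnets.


New prefix = 23 + 3 = 26
Each subnet has 64 addresses
  106.232.136.0/26
  106.232.136.64/26
  106.232.136.128/26
  106.232.136.192/26
  106.232.137.0/26
  106.232.137.64/26
  106.232.137.128/26
  106.232.137.192/26
Subnets: 106.232.136.0/26, 106.232.136.64/26, 106.232.136.128/26, 106.232.136.192/26, 106.232.137.0/26, 106.232.137.64/26, 106.232.137.128/26, 106.232.137.192/26


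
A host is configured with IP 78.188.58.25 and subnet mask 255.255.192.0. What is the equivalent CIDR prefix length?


Binary: 11111111.11111111.11000000.00000000
Count leading 1s
Prefix: /18


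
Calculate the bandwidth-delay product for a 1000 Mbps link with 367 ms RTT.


BDP = bandwidth * RTT
= 1000 Mbps * 367 ms
= 1000 * 1e6 * 367 / 1000 bits
= 367000000 bits
= 45875000 bytes
= 44799.8047 KB
BDP = 367000000 bits (45875000 bytes)


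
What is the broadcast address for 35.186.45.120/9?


Network: 35.128.0.0/9
Host bits = 23
Set all host bits to 1:
Broadcast: 35.255.255.255


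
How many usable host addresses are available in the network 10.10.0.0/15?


Host bits = 32 - 15 = 17
Total addresses = 2^17 = 131072
Usable = total - 2 (network and broadcast)
Usable hosts: 131070


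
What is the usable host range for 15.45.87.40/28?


Network: 15.45.87.32
Broadcast: 15.45.87.47
First usable = network + 1
Last usable = broadcast - 1
Range: 15.45.87.33 to 15.45.87.46


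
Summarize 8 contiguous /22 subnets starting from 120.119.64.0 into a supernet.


Original prefix: /22
Number of subnets: 8 = 2^3
New prefix = 22 - 3 = 19
Supernet: 120.119.64.0/19


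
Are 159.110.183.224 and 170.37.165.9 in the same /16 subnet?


Mask: 255.255.0.0
159.110.183.224 AND mask = 159.110.0.0
170.37.165.9 AND mask = 170.37.0.0
No, different subnets (159.110.0.0 vs 170.37.0.0)


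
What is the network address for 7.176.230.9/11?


IP:   00000111.10110000.11100110.00001001
Mask: 11111111.11100000.00000000.00000000
AND operation:
Net:  00000111.10100000.00000000.00000000
Network: 7.160.0.0/11


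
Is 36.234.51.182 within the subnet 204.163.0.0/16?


Subnet network: 204.163.0.0
Test IP AND mask: 36.234.0.0
No, 36.234.51.182 is not in 204.163.0.0/16


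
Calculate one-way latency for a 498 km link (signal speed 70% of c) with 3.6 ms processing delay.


Speed = 0.7 * 3e5 km/s = 210000 km/s
Propagation delay = 498 / 210000 = 0.0024 s = 2.3714 ms
Processing delay = 3.6 ms
Total one-way latency = 5.9714 ms


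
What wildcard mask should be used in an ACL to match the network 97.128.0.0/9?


Subnet mask: 255.128.0.0
Wildcard = 255.255.255.255 - subnet mask
255 - 255 = 0
255 - 128 = 127
255 - 0 = 255
255 - 0 = 255
Wildcard: 0.127.255.255


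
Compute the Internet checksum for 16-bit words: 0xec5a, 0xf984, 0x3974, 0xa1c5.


Sum all words (with carry folding):
+ 0xec5a = 0xec5a
+ 0xf984 = 0xe5df
+ 0x3974 = 0x1f54
+ 0xa1c5 = 0xc119
One's complement: ~0xc119
Checksum = 0x3ee6


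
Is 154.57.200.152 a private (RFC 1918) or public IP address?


RFC 1918 private ranges:
  10.0.0.0/8 (10.0.0.0 - 10.255.255.255)
  172.16.0.0/12 (172.16.0.0 - 172.31.255.255)
  192.168.0.0/16 (192.168.0.0 - 192.168.255.255)
Public (not in any RFC 1918 range)


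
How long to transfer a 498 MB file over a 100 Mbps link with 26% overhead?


Effective throughput = 100 * (1 - 26/100) = 74 Mbps
File size in Mb = 498 * 8 = 3984 Mb
Time = 3984 / 74
Time = 53.8378 seconds


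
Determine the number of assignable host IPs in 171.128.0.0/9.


Host bits = 32 - 9 = 23
Total addresses = 2^23 = 8388608
Usable = total - 2 (network and broadcast)
Usable hosts: 8388606


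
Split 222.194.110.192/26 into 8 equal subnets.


New prefix = 26 + 3 = 29
Each subnet has 8 addresses
  222.194.110.192/29
  222.194.110.200/29
  222.194.110.208/29
  222.194.110.216/29
  222.194.110.224/29
  222.194.110.232/29
  222.194.110.240/29
  222.194.110.248/29
Subnets: 222.194.110.192/29, 222.194.110.200/29, 222.194.110.208/29, 222.194.110.216/29, 222.194.110.224/29, 222.194.110.232/29, 222.194.110.240/29, 222.194.110.248/29


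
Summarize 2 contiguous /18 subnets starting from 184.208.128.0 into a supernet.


Original prefix: /18
Number of subnets: 2 = 2^1
New prefix = 18 - 1 = 17
Supernet: 184.208.128.0/17


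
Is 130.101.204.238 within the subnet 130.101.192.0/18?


Subnet network: 130.101.192.0
Test IP AND mask: 130.101.192.0
Yes, 130.101.204.238 is in 130.101.192.0/18


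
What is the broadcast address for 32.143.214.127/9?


Network: 32.128.0.0/9
Host bits = 23
Set all host bits to 1:
Broadcast: 32.255.255.255


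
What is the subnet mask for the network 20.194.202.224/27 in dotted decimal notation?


/27 means 27 network bits, 5 host bits
Binary: 11111111111111111111111111100000
Mask: 255.255.255.224


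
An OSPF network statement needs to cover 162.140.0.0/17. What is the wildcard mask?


Subnet mask: 255.255.128.0
Wildcard = 255.255.255.255 - subnet mask
255 - 255 = 0
255 - 255 = 0
255 - 128 = 127
255 - 0 = 255
Wildcard: 0.0.127.255


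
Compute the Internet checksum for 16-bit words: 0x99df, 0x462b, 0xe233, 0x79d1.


Sum all words (with carry folding):
+ 0x99df = 0x99df
+ 0x462b = 0xe00a
+ 0xe233 = 0xc23e
+ 0x79d1 = 0x3c10
One's complement: ~0x3c10
Checksum = 0xc3ef


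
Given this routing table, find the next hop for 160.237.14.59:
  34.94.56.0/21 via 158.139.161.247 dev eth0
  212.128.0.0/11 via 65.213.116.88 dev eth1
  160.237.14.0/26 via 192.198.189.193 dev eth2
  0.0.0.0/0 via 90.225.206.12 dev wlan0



Longest prefix match for 160.237.14.59:
  /21 34.94.56.0: no
  /11 212.128.0.0: no
  /26 160.237.14.0: MATCH
  /0 0.0.0.0: MATCH
Selected: next-hop 192.198.189.193 via eth2 (matched /26)


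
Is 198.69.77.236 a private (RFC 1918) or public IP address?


RFC 1918 private ranges:
  10.0.0.0/8 (10.0.0.0 - 10.255.255.255)
  172.16.0.0/12 (172.16.0.0 - 172.31.255.255)
  192.168.0.0/16 (192.168.0.0 - 192.168.255.255)
Public (not in any RFC 1918 range)


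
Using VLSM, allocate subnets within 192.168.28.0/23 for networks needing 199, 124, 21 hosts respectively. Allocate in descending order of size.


199 hosts -> /24 (254 usable): 192.168.28.0/24
124 hosts -> /25 (126 usable): 192.168.29.0/25
21 hosts -> /27 (30 usable): 192.168.29.128/27
Allocation: 192.168.28.0/24 (199 hosts, 254 usable); 192.168.29.0/25 (124 hosts, 126 usable); 192.168.29.128/27 (21 hosts, 30 usable)


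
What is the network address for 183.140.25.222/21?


IP:   10110111.10001100.00011001.11011110
Mask: 11111111.11111111.11111000.00000000
AND operation:
Net:  10110111.10001100.00011000.00000000
Network: 183.140.24.0/21


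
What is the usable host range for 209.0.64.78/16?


Network: 209.0.0.0
Broadcast: 209.0.255.255
First usable = network + 1
Last usable = broadcast - 1
Range: 209.0.0.1 to 209.0.255.254


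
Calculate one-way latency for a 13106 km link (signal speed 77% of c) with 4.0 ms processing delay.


Speed = 0.77 * 3e5 km/s = 231000 km/s
Propagation delay = 13106 / 231000 = 0.0567 s = 56.7359 ms
Processing delay = 4.0 ms
Total one-way latency = 60.7359 ms


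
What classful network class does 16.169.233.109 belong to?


First octet: 16
Binary: 00010000
0xxxxxxx -> Class A (1-126)
Class A, default mask 255.0.0.0 (/8)


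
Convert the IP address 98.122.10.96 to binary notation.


98 = 01100010
122 = 01111010
10 = 00001010
96 = 01100000
Binary: 01100010.01111010.00001010.01100000


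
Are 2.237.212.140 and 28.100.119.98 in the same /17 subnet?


Mask: 255.255.128.0
2.237.212.140 AND mask = 2.237.128.0
28.100.119.98 AND mask = 28.100.0.0
No, different subnets (2.237.128.0 vs 28.100.0.0)


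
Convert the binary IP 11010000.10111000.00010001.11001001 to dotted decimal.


11010000 = 208
10111000 = 184
00010001 = 17
11001001 = 201
IP: 208.184.17.201


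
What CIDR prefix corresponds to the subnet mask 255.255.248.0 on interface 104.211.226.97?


Binary: 11111111.11111111.11111000.00000000
Count leading 1s
Prefix: /21
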